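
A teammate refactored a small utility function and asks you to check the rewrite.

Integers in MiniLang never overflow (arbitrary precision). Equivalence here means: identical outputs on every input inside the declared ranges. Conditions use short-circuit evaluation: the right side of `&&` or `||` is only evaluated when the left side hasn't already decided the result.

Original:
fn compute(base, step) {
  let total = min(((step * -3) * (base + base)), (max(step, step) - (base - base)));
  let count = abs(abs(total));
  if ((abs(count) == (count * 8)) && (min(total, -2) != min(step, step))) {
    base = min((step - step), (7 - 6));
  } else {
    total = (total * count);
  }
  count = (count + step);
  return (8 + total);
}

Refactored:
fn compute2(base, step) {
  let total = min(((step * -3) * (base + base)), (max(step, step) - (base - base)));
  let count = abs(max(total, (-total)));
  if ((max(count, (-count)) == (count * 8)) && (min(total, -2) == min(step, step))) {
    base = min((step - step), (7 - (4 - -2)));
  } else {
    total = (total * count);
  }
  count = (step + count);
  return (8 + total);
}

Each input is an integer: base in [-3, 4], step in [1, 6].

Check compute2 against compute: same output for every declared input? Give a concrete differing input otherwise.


Although `(min(total, -2) != min(step, step))` became `(min(total, -2) == min(step, step))`, no input in the stated domain can expose it.
One worked example (base=-2, step=3) — compute: total = 3; count = 3; ((abs(count) == (count * 8)) && (min(total, -2) != min(step, step))) -> false; total = 9; count = 6; return 17; compute2: total = 3; count = 3; ((max(count, (-count)) == (count * 8)) && (min(total, -2) == min(step, step))) -> false; total = 9; count = 6; return 17; agreement on 17.
Sweeping the whole domain (48 inputs) finds no disagreement.
verdict: equivalent


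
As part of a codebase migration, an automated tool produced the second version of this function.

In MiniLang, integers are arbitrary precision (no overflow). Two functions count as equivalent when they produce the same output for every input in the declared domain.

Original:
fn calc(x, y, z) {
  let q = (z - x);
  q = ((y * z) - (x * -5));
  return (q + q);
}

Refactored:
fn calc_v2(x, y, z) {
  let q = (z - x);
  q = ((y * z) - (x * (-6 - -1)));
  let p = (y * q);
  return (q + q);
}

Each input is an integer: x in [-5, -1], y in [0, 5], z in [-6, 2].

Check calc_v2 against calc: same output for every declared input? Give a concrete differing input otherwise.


Equivalent. A substantive addition is an assignment to `p` whose value nothing reads; no result depends on it.
Sweeping the whole domain (270 inputs) finds no disagreement.
Tracing x=-5, y=4, z=1: calc: q=6, then q=-21, then returns -42 | calc_v2: q=6, then q=-21, then p=-84, then returns -42 — matching result -42.
verdict: equivalent


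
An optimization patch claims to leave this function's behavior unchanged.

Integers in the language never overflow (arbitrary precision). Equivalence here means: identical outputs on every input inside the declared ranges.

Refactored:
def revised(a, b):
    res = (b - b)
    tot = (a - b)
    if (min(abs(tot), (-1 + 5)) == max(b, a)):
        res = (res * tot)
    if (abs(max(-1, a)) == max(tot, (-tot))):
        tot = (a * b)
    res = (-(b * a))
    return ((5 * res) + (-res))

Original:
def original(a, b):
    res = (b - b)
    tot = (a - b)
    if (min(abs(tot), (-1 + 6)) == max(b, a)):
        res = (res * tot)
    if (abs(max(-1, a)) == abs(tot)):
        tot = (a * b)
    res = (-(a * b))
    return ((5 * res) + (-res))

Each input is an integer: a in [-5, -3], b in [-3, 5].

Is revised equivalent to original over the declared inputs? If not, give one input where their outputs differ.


Equivalent. The suspicious edit (`6` became `5`) never changes the result for any input inside the declared domain.
An exhaustive pass over the 27 declared inputs shows identical outputs.
Tracing a=-5, b=1: original: res := 0 | tot := -6 | (min(abs(tot), (-1 + 6)) == max(b, a)): false | (abs(max(-1, a)) == abs(tot)): false | res := 5 | result 20 | revised: res := 0 | tot := -6 | (min(abs(tot), (-1 + 5)) == max(b, a)): false | (abs(max(-1, a)) == max(tot, (-tot))): false | res := 5 | result 20 — matching result 20.
verdict: equivalent


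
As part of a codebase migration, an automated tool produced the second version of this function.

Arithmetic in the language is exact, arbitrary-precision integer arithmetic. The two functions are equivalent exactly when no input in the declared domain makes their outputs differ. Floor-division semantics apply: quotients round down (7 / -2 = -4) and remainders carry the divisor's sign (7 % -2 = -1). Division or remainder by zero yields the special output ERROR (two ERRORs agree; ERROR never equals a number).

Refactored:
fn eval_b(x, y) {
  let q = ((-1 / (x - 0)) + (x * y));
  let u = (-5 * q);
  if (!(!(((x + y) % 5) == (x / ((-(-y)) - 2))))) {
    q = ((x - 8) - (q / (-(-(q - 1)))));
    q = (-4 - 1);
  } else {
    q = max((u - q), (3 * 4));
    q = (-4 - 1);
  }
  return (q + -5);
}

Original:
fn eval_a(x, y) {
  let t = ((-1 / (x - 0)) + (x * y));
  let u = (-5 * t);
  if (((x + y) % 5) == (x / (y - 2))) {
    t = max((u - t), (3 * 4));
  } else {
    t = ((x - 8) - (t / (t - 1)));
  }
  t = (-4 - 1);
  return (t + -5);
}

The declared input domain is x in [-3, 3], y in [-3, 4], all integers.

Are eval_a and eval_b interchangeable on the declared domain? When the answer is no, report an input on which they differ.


Consider the input x=-1, y=0.
eval_a: t := 1 | u := -5 | (((x + y) % 5) == (x / (y - 2))): false | divide-by-zero, output ERROR
eval_b: q := 1 | u := -5 | (!(!(((x + y) % 5) == (x / ((-(-y)) - 2))))): false | q := 12 | q := -5 | result -10
ERROR and -10 differ, so these are not the same function on this domain.
verdict: not equivalent; witness: x=-1, y=0


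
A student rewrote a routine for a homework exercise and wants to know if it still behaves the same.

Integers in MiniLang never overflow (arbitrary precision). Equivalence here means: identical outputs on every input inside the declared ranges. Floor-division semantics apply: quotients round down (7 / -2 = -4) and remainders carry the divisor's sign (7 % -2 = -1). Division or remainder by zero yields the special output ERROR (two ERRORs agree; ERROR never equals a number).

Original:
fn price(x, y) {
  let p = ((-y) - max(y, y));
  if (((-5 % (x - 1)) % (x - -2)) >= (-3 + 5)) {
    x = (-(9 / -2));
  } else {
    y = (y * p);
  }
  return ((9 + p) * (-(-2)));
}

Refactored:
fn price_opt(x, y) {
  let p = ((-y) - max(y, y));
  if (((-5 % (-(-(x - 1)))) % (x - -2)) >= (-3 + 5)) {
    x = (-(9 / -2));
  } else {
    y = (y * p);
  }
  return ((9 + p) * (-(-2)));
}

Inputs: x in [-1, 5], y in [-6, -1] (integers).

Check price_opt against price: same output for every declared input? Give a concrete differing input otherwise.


Changes here: same computation, different form; the full 42-point sweep finds no disagreement.
verdict: equivalent


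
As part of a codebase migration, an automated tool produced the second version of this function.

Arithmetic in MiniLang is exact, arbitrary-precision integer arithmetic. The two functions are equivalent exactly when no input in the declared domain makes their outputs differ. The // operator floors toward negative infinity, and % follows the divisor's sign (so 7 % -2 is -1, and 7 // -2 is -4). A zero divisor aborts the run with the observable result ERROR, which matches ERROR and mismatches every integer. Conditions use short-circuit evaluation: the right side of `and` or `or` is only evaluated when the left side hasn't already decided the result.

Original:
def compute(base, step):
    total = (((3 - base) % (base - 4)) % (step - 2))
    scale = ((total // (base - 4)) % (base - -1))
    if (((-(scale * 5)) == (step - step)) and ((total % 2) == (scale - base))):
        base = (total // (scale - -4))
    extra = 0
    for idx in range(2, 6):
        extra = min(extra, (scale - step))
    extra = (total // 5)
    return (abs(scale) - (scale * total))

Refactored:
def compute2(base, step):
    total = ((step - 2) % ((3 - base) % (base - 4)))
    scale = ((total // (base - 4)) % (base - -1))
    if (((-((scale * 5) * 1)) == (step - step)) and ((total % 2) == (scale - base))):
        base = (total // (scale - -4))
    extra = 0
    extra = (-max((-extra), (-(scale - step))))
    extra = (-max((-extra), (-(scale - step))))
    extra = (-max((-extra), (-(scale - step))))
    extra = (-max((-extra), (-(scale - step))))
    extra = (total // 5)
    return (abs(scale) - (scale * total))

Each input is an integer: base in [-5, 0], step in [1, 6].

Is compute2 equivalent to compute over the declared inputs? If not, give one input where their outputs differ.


There is a counterexample at base=-5, step=2: ERROR on one side, 0 on the other.
compute: hits division by zero so the output is ERROR
compute2: total becomes 0; next scale becomes 0; next (((-((scale * 5) * 1)) == (step - step)) and ((total % 2) == (scale - base))) evaluates to false; next extra becomes 0; next extra becomes -2; next extra becomes -2; next extra becomes -2; next extra becomes -2; next extra becomes 0; next final value 0
verdict: not equivalent; witness: base=-5, step=2


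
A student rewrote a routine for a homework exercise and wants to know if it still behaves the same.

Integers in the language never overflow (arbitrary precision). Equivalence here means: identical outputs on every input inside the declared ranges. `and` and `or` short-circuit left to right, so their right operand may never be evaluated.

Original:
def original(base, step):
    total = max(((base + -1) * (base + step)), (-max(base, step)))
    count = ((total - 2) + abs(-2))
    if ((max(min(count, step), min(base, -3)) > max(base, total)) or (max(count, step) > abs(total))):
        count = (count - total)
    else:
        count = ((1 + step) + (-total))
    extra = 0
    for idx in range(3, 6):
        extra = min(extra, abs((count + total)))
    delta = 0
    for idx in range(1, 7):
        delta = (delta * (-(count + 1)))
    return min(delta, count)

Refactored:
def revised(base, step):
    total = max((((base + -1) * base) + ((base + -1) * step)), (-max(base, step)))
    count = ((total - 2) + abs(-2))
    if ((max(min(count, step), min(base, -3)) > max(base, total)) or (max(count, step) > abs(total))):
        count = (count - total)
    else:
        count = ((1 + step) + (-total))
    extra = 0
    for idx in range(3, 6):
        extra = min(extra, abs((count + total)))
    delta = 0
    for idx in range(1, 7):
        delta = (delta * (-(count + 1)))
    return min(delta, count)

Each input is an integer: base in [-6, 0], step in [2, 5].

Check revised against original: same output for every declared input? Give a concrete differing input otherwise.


Equivalent — the differences include arithmetic usage differs; and constant usage differs, yet no declared input distinguishes the two.
Tracing base=-5, step=2: original: total = 18; count = 18; ((max(min(count, step), min(base, -3)) > max(base, total)) or (max(count, step) > abs(total))) -> false; count = -15; extra = 0; [idx=3]; extra = 0; [idx=4]; extra = 0; [idx=5]; extra = 0; delta = 0; [idx=1]; delta = 0; [idx=2]; delta = 0; [idx=3]; delta = 0; [idx=4]; delta = 0; [idx=5]; delta = 0; [idx=6]; delta = 0; return -15 | revised: total = 18; count = 18; ((max(min(count, step), min(base, -3)) > max(base, total)) or (max(count, step) > abs(total))) -> false; count = -15; extra = 0; [idx=3]; extra = 0; [idx=4]; extra = 0; [idx=5]; extra = 0; delta = 0; [idx=1]; delta = 0; [idx=2]; delta = 0; [idx=3]; delta = 0; [idx=4]; delta = 0; [idx=5]; delta = 0; [idx=6]; delta = 0; return -15 — matching result -15.
An exhaustive pass over the 28 declared inputs shows identical outputs.
verdict: equivalent


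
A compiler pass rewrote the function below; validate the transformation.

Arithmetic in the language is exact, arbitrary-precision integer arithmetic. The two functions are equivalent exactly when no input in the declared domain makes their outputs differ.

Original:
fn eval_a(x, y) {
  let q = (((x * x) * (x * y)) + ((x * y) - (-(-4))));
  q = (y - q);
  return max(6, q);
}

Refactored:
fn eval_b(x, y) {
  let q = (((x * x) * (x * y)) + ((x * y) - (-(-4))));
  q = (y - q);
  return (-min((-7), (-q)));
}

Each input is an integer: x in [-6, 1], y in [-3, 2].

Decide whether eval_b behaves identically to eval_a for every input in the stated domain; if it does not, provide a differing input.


Try x=-6, y=-3.
eval_a: q=662, then q=-665, then returns 6
eval_b: q=662, then q=-665, then returns 7
6 and 7 differ, so these are not the same function on this domain.
verdict: not equivalent; witness: x=-6, y=-3


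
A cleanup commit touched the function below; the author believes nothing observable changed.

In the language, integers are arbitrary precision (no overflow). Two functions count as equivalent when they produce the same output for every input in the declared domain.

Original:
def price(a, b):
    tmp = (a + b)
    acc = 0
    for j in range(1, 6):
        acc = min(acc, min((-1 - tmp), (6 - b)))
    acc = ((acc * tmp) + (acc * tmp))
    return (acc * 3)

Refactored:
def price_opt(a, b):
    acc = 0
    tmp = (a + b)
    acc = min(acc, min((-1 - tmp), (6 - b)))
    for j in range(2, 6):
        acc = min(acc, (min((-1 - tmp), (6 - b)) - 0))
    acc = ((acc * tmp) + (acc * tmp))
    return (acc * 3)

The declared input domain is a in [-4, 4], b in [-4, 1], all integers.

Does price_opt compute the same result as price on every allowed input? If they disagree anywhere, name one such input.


Comparing the listings, the differences include: constant usage differs; arithmetic usage differs; min/max/abs usage differs; loop structure differs; statement counts differ.
Tracing a=0, b=0: price: tmp := 0 | acc := 0 | iter j=1: | acc := -1 | iter j=2: | acc := -1 | iter j=3: | acc := -1 | iter j=4: | acc := -1 | iter j=5: | acc := -1 | acc := 0 | result 0 | price_opt: acc := 0 | tmp := 0 | acc := -1 | iter j=2: | acc := -1 | iter j=3: | acc := -1 | iter j=4: | acc := -1 | iter j=5: | acc := -1 | acc := 0 | result 0 — matching result 0.
Across all 54 domain points the two functions coincide.
verdict: equivalent


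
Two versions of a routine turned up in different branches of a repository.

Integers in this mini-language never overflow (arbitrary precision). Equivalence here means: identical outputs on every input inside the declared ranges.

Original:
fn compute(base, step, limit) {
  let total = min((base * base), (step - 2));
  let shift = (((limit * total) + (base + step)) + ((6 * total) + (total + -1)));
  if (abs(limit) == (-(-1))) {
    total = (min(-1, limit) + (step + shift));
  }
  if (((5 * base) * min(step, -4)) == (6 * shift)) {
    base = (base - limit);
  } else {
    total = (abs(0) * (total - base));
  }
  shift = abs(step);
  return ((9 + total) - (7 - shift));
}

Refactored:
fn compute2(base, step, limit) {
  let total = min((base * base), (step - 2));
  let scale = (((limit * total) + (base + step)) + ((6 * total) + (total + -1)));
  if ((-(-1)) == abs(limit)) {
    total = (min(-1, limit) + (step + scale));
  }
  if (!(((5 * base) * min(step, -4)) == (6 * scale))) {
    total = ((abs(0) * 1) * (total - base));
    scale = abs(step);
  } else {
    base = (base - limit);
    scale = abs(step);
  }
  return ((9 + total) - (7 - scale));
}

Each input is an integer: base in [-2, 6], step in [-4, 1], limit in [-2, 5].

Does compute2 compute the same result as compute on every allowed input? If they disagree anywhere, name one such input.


Changes here: min/max/abs usage differs; statement counts differ; arithmetic usage differs; local variable names differ; boolean connective usage differs; constant usage differs; the full 432-point sweep finds no disagreement.
verdict: equivalent


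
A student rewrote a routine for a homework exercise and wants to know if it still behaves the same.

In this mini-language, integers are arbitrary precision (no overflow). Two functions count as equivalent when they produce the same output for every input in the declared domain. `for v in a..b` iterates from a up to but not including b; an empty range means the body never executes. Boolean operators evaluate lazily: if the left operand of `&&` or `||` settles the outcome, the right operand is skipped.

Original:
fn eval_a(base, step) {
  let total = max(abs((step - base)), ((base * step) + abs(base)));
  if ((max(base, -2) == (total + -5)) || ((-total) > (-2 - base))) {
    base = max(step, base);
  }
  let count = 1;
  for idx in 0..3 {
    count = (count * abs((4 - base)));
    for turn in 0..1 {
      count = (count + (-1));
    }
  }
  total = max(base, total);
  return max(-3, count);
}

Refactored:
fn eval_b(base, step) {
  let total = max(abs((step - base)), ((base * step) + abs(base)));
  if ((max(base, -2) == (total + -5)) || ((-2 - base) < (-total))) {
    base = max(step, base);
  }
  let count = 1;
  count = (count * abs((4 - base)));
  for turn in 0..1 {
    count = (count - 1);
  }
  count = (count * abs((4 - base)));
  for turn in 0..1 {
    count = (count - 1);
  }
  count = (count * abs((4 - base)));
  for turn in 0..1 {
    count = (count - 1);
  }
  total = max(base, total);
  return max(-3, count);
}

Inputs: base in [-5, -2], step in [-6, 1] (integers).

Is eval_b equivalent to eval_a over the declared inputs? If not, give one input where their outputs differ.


Comparing the listings, the differences include: statement counts differ; also local variable names differ; also arithmetic usage differs; also constant usage differs; also comparison usage differs; also min/max/abs usage differs; also loop structure differs.
Spot check at base=-5, step=-3 — eval_a: total = 20; ((max(base, -2) == (total + -5)) || ((-total) > (-2 - base))) -> false; count = 1; [idx=0]; count = 9; [turn=0]; count = 8; [idx=1]; count = 72; [turn=0]; count = 71; [idx=2]; count = 639; [turn=0]; count = 638; total = 20; return 638. eval_b: total = 20; ((max(base, -2) == (total + -5)) || ((-2 - base) < (-total))) -> false; count = 1; count = 9; [turn=0]; count = 8; count = 72; [turn=0]; count = 71; count = 639; [turn=0]; count = 638; total = 20; return 638. Both give 638.
An exhaustive pass over the 32 declared inputs shows identical outputs.
verdict: equivalent


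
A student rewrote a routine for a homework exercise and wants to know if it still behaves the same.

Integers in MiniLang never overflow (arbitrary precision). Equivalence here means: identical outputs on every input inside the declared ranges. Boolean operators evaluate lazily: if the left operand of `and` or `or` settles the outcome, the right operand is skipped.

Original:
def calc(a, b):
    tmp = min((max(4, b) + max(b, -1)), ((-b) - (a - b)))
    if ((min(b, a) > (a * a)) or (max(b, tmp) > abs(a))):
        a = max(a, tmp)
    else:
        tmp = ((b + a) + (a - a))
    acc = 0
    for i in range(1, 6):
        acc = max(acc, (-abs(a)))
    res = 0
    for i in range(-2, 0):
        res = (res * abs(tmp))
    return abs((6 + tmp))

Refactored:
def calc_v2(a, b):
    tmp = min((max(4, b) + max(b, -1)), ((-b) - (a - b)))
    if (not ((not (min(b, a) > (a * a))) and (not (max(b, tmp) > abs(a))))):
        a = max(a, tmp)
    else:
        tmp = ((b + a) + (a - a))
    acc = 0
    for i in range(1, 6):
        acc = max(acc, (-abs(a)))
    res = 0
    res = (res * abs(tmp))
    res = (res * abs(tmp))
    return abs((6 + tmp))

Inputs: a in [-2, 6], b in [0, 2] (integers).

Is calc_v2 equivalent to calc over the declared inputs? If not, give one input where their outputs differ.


Behavior is preserved: although arithmetic usage differs, plus boolean connective usage differs, plus loop structure differs, plus min/max/abs usage differs, the outputs never diverge.
As a probe, take a=5, b=1: calc runs tmp=-5, then ((min(b, a) > (a * a)) or (max(b, tmp) > abs(a))) is false, then tmp=6, then acc=0, then (i=1), then acc=0, then (i=2), then acc=0, then (i=3), then acc=0, then (i=4), then acc=0, then (i=5), then acc=0, then res=0, then (i=-2), then res=0, then (i=-1), then res=0, then returns 12; calc_v2 runs tmp=-5, then (not ((not (min(b, a) > (a * a))) and (not (max(b, tmp) > abs(a))))) is false, then tmp=6, then acc=0, then (i=1), then acc=0, then (i=2), then acc=0, then (i=3), then acc=0, then (i=4), then acc=0, then (i=5), then acc=0, then res=0, then res=0, then res=0, then returns 12; both end at 12.
Sweeping the whole domain (27 inputs) finds no disagreement.
verdict: equivalent


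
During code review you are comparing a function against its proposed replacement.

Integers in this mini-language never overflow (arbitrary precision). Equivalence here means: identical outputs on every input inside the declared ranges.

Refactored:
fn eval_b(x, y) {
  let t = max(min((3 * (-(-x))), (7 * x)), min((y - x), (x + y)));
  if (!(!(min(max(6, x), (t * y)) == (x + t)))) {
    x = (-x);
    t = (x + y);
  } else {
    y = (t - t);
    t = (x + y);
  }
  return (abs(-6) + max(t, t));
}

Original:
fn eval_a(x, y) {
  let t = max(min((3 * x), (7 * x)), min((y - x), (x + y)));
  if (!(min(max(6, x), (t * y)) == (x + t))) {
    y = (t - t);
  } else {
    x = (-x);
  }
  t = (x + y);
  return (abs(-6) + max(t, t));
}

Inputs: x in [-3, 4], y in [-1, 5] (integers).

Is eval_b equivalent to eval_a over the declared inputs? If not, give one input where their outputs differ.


Side by side, the visible changes include: arithmetic usage differs, statement counts differ, boolean connective usage differs.
Spot check at x=2, y=2 — eval_a: t becomes 6; next (!(min(max(6, x), (t * y)) == (x + t))) evaluates to true; next y becomes 0; next t becomes 2; next final value 8. eval_b: t becomes 6; next (!(!(min(max(6, x), (t * y)) == (x + t)))) evaluates to false; next y becomes 0; next t becomes 2; next final value 8. Both give 8.
Checked all 56 inputs in the declared domain: the outputs agree on every one.
verdict: equivalent


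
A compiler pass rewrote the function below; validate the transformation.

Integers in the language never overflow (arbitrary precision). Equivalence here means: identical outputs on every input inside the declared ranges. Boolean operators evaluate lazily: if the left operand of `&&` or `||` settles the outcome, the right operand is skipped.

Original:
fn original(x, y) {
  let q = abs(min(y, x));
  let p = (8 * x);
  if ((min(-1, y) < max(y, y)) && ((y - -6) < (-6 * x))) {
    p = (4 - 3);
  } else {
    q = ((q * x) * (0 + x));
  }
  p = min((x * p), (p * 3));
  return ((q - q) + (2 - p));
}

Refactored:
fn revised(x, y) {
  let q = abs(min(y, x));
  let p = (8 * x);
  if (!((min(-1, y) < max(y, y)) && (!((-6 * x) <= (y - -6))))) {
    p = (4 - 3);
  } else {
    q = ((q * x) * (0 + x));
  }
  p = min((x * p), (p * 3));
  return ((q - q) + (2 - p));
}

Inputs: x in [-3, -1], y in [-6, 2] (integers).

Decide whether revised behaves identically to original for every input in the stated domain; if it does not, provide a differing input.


At x=-3, y=-6: original gives 74, revised gives 5.
verdict: not equivalent; witness: x=-3, y=-6


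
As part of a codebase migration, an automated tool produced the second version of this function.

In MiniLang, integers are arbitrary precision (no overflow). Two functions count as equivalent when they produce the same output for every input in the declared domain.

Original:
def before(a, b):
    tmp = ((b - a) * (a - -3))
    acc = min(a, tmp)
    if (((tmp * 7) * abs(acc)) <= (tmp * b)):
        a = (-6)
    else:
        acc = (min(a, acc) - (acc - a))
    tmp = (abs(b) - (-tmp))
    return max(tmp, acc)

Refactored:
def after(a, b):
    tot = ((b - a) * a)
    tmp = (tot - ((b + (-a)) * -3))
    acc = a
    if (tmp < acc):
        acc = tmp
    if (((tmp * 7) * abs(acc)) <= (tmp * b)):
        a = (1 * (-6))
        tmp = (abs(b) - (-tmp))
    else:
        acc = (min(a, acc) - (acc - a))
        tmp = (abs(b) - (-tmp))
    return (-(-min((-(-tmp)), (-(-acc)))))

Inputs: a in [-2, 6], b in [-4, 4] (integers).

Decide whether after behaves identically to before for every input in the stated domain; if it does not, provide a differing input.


Not equivalent: a=-2, b=-4 separates them (2 vs -2).
before: tmp=-2, then acc=-2, then (((tmp * 7) * abs(acc)) <= (tmp * b)) is true, then a=-6, then tmp=2, then returns 2
after: tot=4, then tmp=-2, then acc=-2, then (tmp < acc) is false, then (((tmp * 7) * abs(acc)) <= (tmp * b)) is true, then a=-6, then tmp=2, then returns -2
verdict: not equivalent; witness: a=-2, b=-4


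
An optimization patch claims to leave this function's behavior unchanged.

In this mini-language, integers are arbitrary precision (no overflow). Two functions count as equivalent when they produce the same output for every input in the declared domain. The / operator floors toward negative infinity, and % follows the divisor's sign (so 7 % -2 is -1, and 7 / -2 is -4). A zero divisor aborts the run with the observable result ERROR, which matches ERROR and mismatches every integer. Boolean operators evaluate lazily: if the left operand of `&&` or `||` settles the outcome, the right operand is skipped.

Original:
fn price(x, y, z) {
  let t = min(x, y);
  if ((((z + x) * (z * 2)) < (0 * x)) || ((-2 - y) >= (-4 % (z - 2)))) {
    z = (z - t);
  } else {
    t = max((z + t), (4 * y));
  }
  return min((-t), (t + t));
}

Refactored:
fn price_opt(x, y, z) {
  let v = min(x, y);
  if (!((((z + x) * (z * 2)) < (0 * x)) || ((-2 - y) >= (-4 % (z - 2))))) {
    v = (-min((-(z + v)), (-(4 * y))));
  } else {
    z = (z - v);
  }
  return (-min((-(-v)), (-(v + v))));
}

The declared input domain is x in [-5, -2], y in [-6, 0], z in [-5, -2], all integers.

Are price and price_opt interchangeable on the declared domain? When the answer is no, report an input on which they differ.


At x=-5, y=-6, z=-5: price gives -12, price_opt gives 6.
verdict: not equivalent; witness: x=-5, y=-6, z=-5


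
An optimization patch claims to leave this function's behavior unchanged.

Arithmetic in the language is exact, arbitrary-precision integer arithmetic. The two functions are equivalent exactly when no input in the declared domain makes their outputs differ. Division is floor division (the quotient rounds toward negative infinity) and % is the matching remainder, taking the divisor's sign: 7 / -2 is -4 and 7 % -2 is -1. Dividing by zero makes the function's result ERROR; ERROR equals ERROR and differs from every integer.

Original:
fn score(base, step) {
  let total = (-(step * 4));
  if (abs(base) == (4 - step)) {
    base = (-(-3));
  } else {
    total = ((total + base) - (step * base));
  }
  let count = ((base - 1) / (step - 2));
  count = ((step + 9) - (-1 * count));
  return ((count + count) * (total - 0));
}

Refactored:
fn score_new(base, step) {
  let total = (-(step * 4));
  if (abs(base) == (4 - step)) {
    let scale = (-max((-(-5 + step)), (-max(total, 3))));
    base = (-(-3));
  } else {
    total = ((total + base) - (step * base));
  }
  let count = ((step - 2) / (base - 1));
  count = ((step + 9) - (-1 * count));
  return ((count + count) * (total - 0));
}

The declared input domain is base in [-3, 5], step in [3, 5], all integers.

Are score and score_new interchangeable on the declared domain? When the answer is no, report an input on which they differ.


The rewrite breaks on base=-3, step=3, where the results are -96 and -132.
score: total=-12, then (abs(base) == (4 - step)) is false, then total=-6, then count=-4, then count=8, then returns -96
score_new: total=-12, then (abs(base) == (4 - step)) is false, then total=-6, then count=-1, then count=11, then returns -132
verdict: not equivalent; witness: base=-3, step=3


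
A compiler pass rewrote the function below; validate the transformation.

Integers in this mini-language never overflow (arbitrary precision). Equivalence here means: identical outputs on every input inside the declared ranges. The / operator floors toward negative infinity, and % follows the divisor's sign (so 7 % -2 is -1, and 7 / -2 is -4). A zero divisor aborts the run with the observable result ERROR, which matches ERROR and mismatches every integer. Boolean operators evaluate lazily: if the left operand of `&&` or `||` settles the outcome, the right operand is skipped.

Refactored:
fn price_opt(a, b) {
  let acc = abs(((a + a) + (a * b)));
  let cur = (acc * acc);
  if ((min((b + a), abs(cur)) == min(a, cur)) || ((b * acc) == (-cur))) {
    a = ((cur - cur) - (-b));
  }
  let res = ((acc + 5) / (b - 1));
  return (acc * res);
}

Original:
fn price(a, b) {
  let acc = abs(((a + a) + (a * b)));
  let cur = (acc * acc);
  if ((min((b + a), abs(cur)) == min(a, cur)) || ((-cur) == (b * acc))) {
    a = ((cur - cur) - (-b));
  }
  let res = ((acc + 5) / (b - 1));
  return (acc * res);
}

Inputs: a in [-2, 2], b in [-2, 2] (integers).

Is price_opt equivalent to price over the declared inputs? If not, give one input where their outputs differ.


Differences: same computation, different form — yet all 25 inputs agree.
verdict: equivalent


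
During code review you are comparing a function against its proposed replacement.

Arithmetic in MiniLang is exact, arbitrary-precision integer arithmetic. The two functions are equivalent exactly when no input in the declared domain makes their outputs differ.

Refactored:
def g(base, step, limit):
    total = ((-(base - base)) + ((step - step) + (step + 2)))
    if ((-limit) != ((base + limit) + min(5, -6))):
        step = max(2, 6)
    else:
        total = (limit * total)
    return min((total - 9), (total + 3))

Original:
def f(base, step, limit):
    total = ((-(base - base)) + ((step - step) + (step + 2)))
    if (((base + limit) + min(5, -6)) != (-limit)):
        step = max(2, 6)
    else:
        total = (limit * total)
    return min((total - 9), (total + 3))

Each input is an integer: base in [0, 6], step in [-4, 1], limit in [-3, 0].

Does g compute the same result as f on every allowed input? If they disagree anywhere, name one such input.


Behavior is preserved: although same computation, different form, the outputs never diverge.
Spot check at base=6, step=-4, limit=-3 — f: total := -2 | (((base + limit) + min(5, -6)) != (-limit)): true | step := 6 | result -11. g: total := -2 | ((-limit) != ((base + limit) + min(5, -6))): true | step := 6 | result -11. Both give -11.
Across all 168 domain points the two functions coincide.
verdict: equivalent


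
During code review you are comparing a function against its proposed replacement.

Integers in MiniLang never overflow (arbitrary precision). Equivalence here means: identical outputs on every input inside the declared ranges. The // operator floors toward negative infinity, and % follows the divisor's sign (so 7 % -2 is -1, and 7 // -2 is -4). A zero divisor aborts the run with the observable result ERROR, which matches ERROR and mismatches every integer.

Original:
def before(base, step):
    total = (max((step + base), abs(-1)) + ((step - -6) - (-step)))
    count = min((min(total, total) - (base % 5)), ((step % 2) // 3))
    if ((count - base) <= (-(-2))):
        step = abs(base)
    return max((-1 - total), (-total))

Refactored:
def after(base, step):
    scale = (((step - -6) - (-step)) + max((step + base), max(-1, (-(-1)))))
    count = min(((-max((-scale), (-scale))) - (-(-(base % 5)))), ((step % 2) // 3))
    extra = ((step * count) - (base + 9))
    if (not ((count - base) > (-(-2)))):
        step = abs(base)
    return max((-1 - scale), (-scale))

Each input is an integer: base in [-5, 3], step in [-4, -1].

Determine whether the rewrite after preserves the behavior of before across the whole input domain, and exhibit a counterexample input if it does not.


Behavior is preserved: although local variable names differ; and arithmetic usage differs; and comparison usage differs; and statement counts differ; and boolean connective usage differs; and min/max/abs usage differs; and constant usage differs, the outputs never diverge.
As a probe, take base=3, step=-2: before runs total=3, then count=0, then ((count - base) <= (-(-2))) is true, then step=3, then returns -3; after runs scale=3, then count=0, then extra=-12, then (not ((count - base) > (-(-2)))) is true, then step=3, then returns -3; both end at -3.
Every one of the 36 inputs gives matching results.
verdict: equivalent


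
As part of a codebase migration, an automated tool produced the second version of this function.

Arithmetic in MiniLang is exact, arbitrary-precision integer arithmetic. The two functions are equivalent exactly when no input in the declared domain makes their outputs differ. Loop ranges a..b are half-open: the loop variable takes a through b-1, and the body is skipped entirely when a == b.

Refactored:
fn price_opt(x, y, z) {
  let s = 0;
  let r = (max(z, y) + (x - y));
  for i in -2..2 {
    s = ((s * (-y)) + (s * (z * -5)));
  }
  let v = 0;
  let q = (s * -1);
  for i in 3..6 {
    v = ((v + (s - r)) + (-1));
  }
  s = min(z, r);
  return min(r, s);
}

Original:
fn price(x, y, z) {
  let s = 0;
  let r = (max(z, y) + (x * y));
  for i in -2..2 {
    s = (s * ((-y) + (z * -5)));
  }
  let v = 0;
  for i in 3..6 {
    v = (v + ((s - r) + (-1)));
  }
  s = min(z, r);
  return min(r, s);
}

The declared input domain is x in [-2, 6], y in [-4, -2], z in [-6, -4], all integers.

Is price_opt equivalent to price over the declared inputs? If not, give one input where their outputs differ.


Not equivalent: x=1, y=-4, z=-6 separates them (-8 vs -6).
price: s becomes 0; next r becomes -8; next at i=-2:; next s becomes 0; next at i=-1:; next s becomes 0; next at i=0:; next s becomes 0; next at i=1:; next s becomes 0; next v becomes 0; next at i=3:; next v becomes 7; next at i=4:; next v becomes 14; next at i=5:; next v becomes 21; next s becomes -8; next final value -8
price_opt: s becomes 0; next r becomes 1; next at i=-2:; next s becomes 0; next at i=-1:; next s becomes 0; next at i=0:; next s becomes 0; next at i=1:; next s becomes 0; next v becomes 0; next q becomes 0; next at i=3:; next v becomes -2; next at i=4:; next v becomes -4; next at i=5:; next v becomes -6; next s becomes -6; next final value -6
verdict: not equivalent; witness: x=1, y=-4, z=-6


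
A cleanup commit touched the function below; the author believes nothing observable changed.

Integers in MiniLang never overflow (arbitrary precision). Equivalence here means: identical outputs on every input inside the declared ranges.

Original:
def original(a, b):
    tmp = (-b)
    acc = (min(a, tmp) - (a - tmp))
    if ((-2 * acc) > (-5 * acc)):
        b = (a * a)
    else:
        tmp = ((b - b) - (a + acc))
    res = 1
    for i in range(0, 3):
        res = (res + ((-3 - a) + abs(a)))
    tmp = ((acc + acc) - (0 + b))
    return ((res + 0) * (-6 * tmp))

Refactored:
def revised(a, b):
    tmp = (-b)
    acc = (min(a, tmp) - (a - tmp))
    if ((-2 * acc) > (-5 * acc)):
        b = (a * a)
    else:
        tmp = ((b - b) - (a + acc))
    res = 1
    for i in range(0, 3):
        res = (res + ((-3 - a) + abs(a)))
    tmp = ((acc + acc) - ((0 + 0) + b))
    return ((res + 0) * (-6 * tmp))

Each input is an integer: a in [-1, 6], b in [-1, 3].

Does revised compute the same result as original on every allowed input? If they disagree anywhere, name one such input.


Although arithmetic usage differs; and constant usage differs, 40/40 inputs agree.
verdict: equivalent


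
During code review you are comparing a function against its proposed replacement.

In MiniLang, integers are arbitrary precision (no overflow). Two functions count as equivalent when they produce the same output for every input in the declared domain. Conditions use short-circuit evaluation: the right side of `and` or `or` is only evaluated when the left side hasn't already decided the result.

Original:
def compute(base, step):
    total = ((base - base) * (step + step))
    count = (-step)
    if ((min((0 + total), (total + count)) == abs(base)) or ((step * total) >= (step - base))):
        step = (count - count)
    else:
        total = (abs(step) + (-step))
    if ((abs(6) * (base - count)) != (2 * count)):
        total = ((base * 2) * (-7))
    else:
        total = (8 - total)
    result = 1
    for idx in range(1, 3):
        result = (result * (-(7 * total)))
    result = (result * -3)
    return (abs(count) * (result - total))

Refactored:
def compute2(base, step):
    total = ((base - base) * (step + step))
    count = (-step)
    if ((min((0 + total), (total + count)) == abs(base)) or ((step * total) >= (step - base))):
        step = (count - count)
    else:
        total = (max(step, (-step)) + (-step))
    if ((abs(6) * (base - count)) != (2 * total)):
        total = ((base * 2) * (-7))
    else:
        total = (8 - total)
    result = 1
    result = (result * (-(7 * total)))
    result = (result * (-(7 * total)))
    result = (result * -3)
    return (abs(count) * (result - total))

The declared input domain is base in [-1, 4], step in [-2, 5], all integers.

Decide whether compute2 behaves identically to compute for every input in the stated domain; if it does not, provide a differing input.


Try base=-1, step=1.
compute: total = 0; count = -1; ((min((0 + total), (total + count)) == abs(base)) or ((step * total) >= (step - base))) -> false; total = 0; ((abs(6) * (base - count)) != (2 * count)) -> true; total = 14; result = 1; [idx=1]; result = -98; [idx=2]; result = 9604; result = -28812; return -28826
compute2: total = 0; count = -1; ((min((0 + total), (total + count)) == abs(base)) or ((step * total) >= (step - base))) -> false; total = 0; ((abs(6) * (base - count)) != (2 * total)) -> false; total = 8; result = 1; result = -56; result = 3136; result = -9408; return -9416
-28826 and -9416 differ, so these are not the same function on this domain.
verdict: not equivalent; witness: base=-1, step=1


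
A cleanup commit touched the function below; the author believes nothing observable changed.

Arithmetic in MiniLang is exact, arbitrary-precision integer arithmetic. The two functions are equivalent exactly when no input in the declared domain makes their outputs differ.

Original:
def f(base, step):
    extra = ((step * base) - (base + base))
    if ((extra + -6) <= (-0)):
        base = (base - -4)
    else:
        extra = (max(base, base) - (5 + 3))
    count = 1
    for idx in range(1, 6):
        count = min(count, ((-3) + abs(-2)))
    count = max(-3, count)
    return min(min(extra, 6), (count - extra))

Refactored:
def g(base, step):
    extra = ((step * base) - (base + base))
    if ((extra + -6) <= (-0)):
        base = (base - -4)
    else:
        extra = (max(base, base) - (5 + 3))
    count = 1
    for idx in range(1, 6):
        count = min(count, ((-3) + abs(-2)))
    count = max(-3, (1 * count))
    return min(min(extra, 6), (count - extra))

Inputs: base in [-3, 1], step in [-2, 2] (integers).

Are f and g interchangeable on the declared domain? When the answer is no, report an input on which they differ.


Equivalent — the differences include arithmetic usage differs; and constant usage differs, yet no declared input distinguishes the two.
Tracing base=1, step=2: f: extra becomes 0; next ((extra + -6) <= (-0)) evaluates to true; next base becomes 5; next count becomes 1; next at idx=1:; next count becomes -1; next at idx=2:; next count becomes -1; next at idx=3:; next count becomes -1; next at idx=4:; next count becomes -1; next at idx=5:; next count becomes -1; next count becomes -1; next final value -1 | g: extra becomes 0; next ((extra + -6) <= (-0)) evaluates to true; next base becomes 5; next count becomes 1; next at idx=1:; next count becomes -1; next at idx=2:; next count becomes -1; next at idx=3:; next count becomes -1; next at idx=4:; next count becomes -1; next at idx=5:; next count becomes -1; next count becomes -1; next final value -1 — matching result -1.
Sweeping the whole domain (25 inputs) finds no disagreement.
verdict: equivalent


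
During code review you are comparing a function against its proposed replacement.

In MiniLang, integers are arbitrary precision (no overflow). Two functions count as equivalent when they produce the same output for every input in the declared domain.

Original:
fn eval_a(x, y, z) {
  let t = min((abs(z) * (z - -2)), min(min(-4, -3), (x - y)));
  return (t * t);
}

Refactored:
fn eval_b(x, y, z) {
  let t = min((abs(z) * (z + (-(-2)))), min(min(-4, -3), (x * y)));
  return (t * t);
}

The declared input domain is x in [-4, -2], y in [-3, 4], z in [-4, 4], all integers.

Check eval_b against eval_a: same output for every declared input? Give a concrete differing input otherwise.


There is a counterexample at x=-4, y=1, z=-3: 25 on one side, 16 on the other.
eval_a: t := -5 | result 25
eval_b: t := -4 | result 16
verdict: not equivalent; witness: x=-4, y=1, z=-3
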